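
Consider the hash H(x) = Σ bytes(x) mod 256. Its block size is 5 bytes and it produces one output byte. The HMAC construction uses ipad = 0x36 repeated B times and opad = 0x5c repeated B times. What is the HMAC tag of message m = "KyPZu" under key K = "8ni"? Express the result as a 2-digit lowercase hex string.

Key "8ni" = 38 6e 69 is 3 bytes ≤ B = 5; zero-pad to 5 bytes: K' = 38 6e 69 00 00.
K' ⊕ ipad = 0e 58 5f 36 36.  K' ⊕ opad = 64 32 35 5c 5c.
Inner input = (K'⊕ipad) ∥ m = 0e 58 5f 36 36 ∥ 4b 79 50 5a 75.
Inner hash: sum = 14+88+95+54+54+75+121+80+90+117 = 788; mod 256 = 20 → 14.
Outer input = (K'⊕opad) ∥ inner = 64 32 35 5c 5c ∥ 14.
Outer hash (tag): sum = 100+50+53+92+92+20 = 407; mod 256 = 151 → 97.

97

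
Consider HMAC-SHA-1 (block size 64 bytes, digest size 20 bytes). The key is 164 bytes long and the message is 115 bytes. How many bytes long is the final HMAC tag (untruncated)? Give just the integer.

20

The tag is one SHA-1 digest: 20 bytes.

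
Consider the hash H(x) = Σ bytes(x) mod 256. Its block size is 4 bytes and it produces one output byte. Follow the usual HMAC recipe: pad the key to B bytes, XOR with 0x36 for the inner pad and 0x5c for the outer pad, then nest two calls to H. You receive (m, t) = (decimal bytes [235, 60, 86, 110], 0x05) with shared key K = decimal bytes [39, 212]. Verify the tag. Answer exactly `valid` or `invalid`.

Key decimal bytes [39, 212] = 27 d4 is 2 bytes ≤ B = 4; zero-pad to 4 bytes: K' = 27 d4 00 00.
K' ⊕ ipad = 11 e2 36 36; K' ⊕ opad = 7b 88 5c 5c.
Inner hash: sum = 17+226+54+54+235+60+86+110 = 842; mod 256 = 74 → 4a.
Outer hash (recomputed tag): sum = 123+136+92+92+74 = 517; mod 256 = 5 → 05.
Recomputed tag = 05; claimed = 05 → match.

valid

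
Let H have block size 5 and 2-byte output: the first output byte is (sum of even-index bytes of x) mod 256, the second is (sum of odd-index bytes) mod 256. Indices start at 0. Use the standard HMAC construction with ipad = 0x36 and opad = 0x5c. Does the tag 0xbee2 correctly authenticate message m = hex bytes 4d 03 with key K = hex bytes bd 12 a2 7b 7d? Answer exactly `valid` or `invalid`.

Key hex bytes bd 12 a2 7b 7d is exactly B = 5 bytes: K' = bd 12 a2 7b 7d.
K' ⊕ ipad = 8b 24 94 4d 4b; K' ⊕ opad = e1 4e fe 27 21.
Inner hash: even-index sum = 365 mod 256 = 109; odd-index sum = 190 mod 256 = 190 → 6d be.
Outer hash (recomputed tag): even-index sum = 702 mod 256 = 190; odd-index sum = 226 mod 256 = 226 → be e2.
Recomputed tag = bee2; claimed = bee2 → match.

valid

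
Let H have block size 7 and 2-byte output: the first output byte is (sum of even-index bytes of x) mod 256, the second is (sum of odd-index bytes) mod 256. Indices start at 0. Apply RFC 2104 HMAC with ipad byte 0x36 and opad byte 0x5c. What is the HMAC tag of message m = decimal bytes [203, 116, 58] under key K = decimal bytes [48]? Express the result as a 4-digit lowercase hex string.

Key decimal bytes [48] = 30 is 1 byte ≤ B = 7; zero-pad to 7 bytes: K' = 30 00 00 00 00 00 00.
K' ⊕ ipad = 06 36 36 36 36 36 36.  K' ⊕ opad = 6c 5c 5c 5c 5c 5c 5c.
Inner input = (K'⊕ipad) ∥ m = 06 36 36 36 36 36 36 ∥ cb 74 3a.
Inner hash: even-index sum = 284 mod 256 = 28; odd-index sum = 423 mod 256 = 167 → 1c a7.
Outer input = (K'⊕opad) ∥ inner = 6c 5c 5c 5c 5c 5c 5c ∥ 1c a7.
Outer hash (tag): even-index sum = 551 mod 256 = 39; odd-index sum = 304 mod 256 = 48 → 27 30.

2730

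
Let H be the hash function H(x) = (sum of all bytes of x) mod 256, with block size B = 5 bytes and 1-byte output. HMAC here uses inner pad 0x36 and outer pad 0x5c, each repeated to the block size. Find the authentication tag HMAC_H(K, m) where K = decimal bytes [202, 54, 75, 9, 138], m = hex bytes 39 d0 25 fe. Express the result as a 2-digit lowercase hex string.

Key decimal bytes [202, 54, 75, 9, 138] = ca 36 4b 09 8a is exactly B = 5 bytes: K' = ca 36 4b 09 8a.
K' ⊕ ipad = fc 00 7d 3f bc.  K' ⊕ opad = 96 6a 17 55 d6.
Inner input = (K'⊕ipad) ∥ m = fc 00 7d 3f bc ∥ 39 d0 25 fe.
Inner hash: sum = 252+0+125+63+188+57+208+37+254 = 1184; mod 256 = 160 → a0.
Outer input = (K'⊕opad) ∥ inner = 96 6a 17 55 d6 ∥ a0.
Outer hash (tag): sum = 150+106+23+85+214+160 = 738; mod 256 = 226 → e2.

e2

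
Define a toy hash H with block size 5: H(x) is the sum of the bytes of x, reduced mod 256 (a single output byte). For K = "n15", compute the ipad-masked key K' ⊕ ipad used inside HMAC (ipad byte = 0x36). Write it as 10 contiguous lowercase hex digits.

5807033636

Key "n15" = 6e 31 35 is 3 bytes ≤ B = 5; zero-pad to 5 bytes: K' = 6e 31 35 00 00.
XOR each byte with 0x36: 6e⊕36=58, 31⊕36=07, 35⊕36=03, 00⊕36=36, 00⊕36=36.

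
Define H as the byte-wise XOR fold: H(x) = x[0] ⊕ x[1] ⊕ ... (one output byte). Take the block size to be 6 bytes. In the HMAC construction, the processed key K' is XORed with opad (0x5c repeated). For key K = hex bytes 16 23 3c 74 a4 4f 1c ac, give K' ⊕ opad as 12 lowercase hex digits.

7a5c5c5c5c5c

Key hex bytes 16 23 3c 74 a4 4f 1c ac is 8 bytes > B = 6, so hash it first: H(key) = 26, then zero-pad to 6 bytes: K' = 26 00 00 00 00 00.
XOR each byte with 0x5c: 26⊕5c=7a, 00⊕5c=5c, 00⊕5c=5c, 00⊕5c=5c, 00⊕5c=5c, 00⊕5c=5c.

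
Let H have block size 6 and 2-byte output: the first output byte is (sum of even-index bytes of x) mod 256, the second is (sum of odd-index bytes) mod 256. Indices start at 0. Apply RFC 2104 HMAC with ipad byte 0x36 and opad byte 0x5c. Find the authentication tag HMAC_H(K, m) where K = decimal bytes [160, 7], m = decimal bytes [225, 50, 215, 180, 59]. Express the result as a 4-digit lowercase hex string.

a996

Key decimal bytes [160, 7] = a0 07 is 2 bytes ≤ B = 6; zero-pad to 6 bytes: K' = a0 07 00 00 00 00.
K' ⊕ ipad = 96 31 36 36 36 36.  K' ⊕ opad = fc 5b 5c 5c 5c 5c.
Inner input = (K'⊕ipad) ∥ m = 96 31 36 36 36 36 ∥ e1 32 d7 b4 3b.
Inner hash: even-index sum = 757 mod 256 = 245; odd-index sum = 387 mod 256 = 131 → f5 83.
Outer input = (K'⊕opad) ∥ inner = fc 5b 5c 5c 5c 5c ∥ f5 83.
Outer hash (tag): even-index sum = 681 mod 256 = 169; odd-index sum = 406 mod 256 = 150 → a9 96.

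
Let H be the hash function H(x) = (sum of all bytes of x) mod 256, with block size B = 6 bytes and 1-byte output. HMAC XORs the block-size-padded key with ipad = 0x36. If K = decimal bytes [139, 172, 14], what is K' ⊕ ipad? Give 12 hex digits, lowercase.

Key decimal bytes [139, 172, 14] = 8b ac 0e is 3 bytes ≤ B = 6; zero-pad to 6 bytes: K' = 8b ac 0e 00 00 00.
XOR each byte with 0x36: 8b⊕36=bd, ac⊕36=9a, 0e⊕36=38, 00⊕36=36, 00⊕36=36, 00⊕36=36.

bd9a38363636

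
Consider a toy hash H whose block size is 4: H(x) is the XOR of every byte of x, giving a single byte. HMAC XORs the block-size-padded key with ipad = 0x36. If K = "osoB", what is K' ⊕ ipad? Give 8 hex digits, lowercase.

Key "osoB" = 6f 73 6f 42 is exactly B = 4 bytes: K' = 6f 73 6f 42.
XOR each byte with 0x36: 6f⊕36=59, 73⊕36=45, 6f⊕36=59, 42⊕36=74.

59455974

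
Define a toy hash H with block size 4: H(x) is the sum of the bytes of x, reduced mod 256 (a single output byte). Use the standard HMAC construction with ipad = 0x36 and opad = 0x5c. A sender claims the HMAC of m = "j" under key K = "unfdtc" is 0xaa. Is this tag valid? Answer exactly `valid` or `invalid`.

valid

Key "unfdtc" = 75 6e 66 64 74 63 is 6 bytes > B = 4, so hash it first: H(key) = 84, then zero-pad to 4 bytes: K' = 84 00 00 00.
K' ⊕ ipad = b2 36 36 36; K' ⊕ opad = d8 5c 5c 5c.
Inner hash: sum = 178+54+54+54+106 = 446; mod 256 = 190 → be.
Outer hash (recomputed tag): sum = 216+92+92+92+190 = 682; mod 256 = 170 → aa.
Recomputed tag = aa; claimed = aa → match.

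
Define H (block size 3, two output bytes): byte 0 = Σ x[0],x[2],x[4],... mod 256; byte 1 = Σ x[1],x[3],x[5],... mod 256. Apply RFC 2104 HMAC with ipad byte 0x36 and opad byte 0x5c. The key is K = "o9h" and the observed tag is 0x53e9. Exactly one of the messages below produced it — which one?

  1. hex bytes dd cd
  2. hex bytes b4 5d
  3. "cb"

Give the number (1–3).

Key "o9h" = 6f 39 68 is exactly B = 3 bytes: K' = 6f 39 68.
K' ⊕ ipad = 59 0f 5e; K' ⊕ opad = 33 65 34.
m1: inner = H(59 0f 5e dd cd) = 84 ec; tag = H(33 65 34 84 ec) = 53e9 ← matches
m2: inner = H(59 0f 5e b4 5d) = 14 c3; tag = H(33 65 34 14 c3) = 2a79
m3: inner = H(59 0f 5e 63 62) = 19 72; tag = H(33 65 34 19 72) = d97e

1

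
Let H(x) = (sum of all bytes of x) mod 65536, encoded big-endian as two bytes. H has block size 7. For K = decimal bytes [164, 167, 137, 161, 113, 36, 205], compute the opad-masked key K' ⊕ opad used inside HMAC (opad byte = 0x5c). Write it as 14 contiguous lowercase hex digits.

Key decimal bytes [164, 167, 137, 161, 113, 36, 205] = a4 a7 89 a1 71 24 cd is exactly B = 7 bytes: K' = a4 a7 89 a1 71 24 cd.
XOR each byte with 0x5c: a4⊕5c=f8, a7⊕5c=fb, 89⊕5c=d5, a1⊕5c=fd, 71⊕5c=2d, 24⊕5c=78, cd⊕5c=91.

f8fbd5fd2d7891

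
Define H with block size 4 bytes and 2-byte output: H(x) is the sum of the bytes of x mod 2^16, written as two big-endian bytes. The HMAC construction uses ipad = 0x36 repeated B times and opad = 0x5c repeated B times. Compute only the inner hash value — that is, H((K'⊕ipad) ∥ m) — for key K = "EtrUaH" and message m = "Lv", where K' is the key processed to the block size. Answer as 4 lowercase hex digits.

0181

Key "EtrUaH" = 45 74 72 55 61 48 is 6 bytes > B = 4, so hash it first: H(key) = 02 29, then zero-pad to 4 bytes: K' = 02 29 00 00.
K' ⊕ ipad = 34 1f 36 36.
Inner input = 34 1f 36 36 ∥ 4c 76.
Inner hash: sum = 52+31+54+54+76+118 = 385 → 01 81.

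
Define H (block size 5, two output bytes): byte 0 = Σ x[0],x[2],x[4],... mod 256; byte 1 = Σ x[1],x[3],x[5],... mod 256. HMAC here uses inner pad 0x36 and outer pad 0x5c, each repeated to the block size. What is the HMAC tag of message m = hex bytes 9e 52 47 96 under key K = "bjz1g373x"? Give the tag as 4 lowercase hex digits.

b8d1

Key "bjz1g373x" = 62 6a 7a 31 67 33 37 33 78 is 9 bytes > B = 5, so hash it first: H(key) = f2 01, then zero-pad to 5 bytes: K' = f2 01 00 00 00.
K' ⊕ ipad = c4 37 36 36 36.  K' ⊕ opad = ae 5d 5c 5c 5c.
Inner input = (K'⊕ipad) ∥ m = c4 37 36 36 36 ∥ 9e 52 47 96.
Inner hash: even-index sum = 536 mod 256 = 24; odd-index sum = 338 mod 256 = 82 → 18 52.
Outer input = (K'⊕opad) ∥ inner = ae 5d 5c 5c 5c ∥ 18 52.
Outer hash (tag): even-index sum = 440 mod 256 = 184; odd-index sum = 209 mod 256 = 209 → b8 d1.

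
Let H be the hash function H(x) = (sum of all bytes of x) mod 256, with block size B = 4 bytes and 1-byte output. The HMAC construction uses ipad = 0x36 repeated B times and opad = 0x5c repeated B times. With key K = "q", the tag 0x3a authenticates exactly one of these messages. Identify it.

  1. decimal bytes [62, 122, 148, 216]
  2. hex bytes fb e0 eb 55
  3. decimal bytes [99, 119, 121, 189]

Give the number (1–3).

3

Key "q" = 71 is 1 byte ≤ B = 4; zero-pad to 4 bytes: K' = 71 00 00 00.
K' ⊕ ipad = 47 36 36 36; K' ⊕ opad = 2d 5c 5c 5c.
m1: inner = H(47 36 36 36 3e 7a 94 d8) = 0d; tag = H(2d 5c 5c 5c 0d) = 4e
m2: inner = H(47 36 36 36 fb e0 eb 55) = 04; tag = H(2d 5c 5c 5c 04) = 45
m3: inner = H(47 36 36 36 63 77 79 bd) = f9; tag = H(2d 5c 5c 5c f9) = 3a ← matches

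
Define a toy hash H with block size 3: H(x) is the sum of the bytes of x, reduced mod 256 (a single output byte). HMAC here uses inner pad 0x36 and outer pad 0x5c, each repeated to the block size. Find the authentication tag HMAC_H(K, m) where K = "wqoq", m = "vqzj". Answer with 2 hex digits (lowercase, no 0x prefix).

81

Key "wqoq" = 77 71 6f 71 is 4 bytes > B = 3, so hash it first: H(key) = c8, then zero-pad to 3 bytes: K' = c8 00 00.
K' ⊕ ipad = fe 36 36.  K' ⊕ opad = 94 5c 5c.
Inner input = (K'⊕ipad) ∥ m = fe 36 36 ∥ 76 71 7a 6a.
Inner hash: sum = 254+54+54+118+113+122+106 = 821; mod 256 = 53 → 35.
Outer input = (K'⊕opad) ∥ inner = 94 5c 5c ∥ 35.
Outer hash (tag): sum = 148+92+92+53 = 385; mod 256 = 129 → 81.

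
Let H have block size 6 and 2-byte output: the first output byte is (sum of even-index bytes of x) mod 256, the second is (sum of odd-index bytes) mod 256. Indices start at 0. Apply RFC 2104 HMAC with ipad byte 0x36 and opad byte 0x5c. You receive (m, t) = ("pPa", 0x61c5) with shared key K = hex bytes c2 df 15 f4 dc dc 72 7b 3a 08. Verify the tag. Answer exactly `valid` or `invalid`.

Key hex bytes c2 df 15 f4 dc dc 72 7b 3a 08 is 10 bytes > B = 6, so hash it first: H(key) = 5f 32, then zero-pad to 6 bytes: K' = 5f 32 00 00 00 00.
K' ⊕ ipad = 69 04 36 36 36 36; K' ⊕ opad = 03 6e 5c 5c 5c 5c.
Inner hash: even-index sum = 422 mod 256 = 166; odd-index sum = 192 mod 256 = 192 → a6 c0.
Outer hash (recomputed tag): even-index sum = 353 mod 256 = 97; odd-index sum = 486 mod 256 = 230 → 61 e6.
Recomputed tag = 61e6; claimed = 61c5 → mismatch.

invalid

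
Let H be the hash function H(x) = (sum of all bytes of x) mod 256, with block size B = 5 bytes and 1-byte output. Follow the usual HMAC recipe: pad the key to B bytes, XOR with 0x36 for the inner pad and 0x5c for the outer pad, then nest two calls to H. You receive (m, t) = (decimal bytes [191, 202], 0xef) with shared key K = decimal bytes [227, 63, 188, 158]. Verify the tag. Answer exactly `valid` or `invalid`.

Key decimal bytes [227, 63, 188, 158] = e3 3f bc 9e is 4 bytes ≤ B = 5; zero-pad to 5 bytes: K' = e3 3f bc 9e 00.
K' ⊕ ipad = d5 09 8a a8 36; K' ⊕ opad = bf 63 e0 c2 5c.
Inner hash: sum = 213+9+138+168+54+191+202 = 975; mod 256 = 207 → cf.
Outer hash (recomputed tag): sum = 191+99+224+194+92+207 = 1007; mod 256 = 239 → ef.
Recomputed tag = ef; claimed = ef → match.

valid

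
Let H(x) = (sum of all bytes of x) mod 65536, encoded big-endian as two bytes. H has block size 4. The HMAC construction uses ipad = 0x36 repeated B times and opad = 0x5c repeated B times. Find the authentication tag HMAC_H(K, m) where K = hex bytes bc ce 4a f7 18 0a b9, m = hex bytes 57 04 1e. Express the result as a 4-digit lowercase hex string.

Key hex bytes bc ce 4a f7 18 0a b9 is 7 bytes > B = 4, so hash it first: H(key) = 03 a6, then zero-pad to 4 bytes: K' = 03 a6 00 00.
K' ⊕ ipad = 35 90 36 36.  K' ⊕ opad = 5f fa 5c 5c.
Inner input = (K'⊕ipad) ∥ m = 35 90 36 36 ∥ 57 04 1e.
Inner hash: sum = 53+144+54+54+87+4+30 = 426 → 01 aa.
Outer input = (K'⊕opad) ∥ inner = 5f fa 5c 5c ∥ 01 aa.
Outer hash (tag): sum = 95+250+92+92+1+170 = 700 → 02 bc.

02bc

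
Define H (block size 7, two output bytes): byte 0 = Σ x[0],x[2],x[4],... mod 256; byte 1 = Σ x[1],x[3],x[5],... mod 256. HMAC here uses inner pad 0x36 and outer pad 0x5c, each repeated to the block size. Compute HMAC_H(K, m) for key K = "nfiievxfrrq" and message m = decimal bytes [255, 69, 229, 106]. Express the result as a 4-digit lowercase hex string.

5aeb

Key "nfiievxfrrq" = 6e 66 69 69 65 76 78 66 72 72 71 is 11 bytes > B = 7, so hash it first: H(key) = 97 1d, then zero-pad to 7 bytes: K' = 97 1d 00 00 00 00 00.
K' ⊕ ipad = a1 2b 36 36 36 36 36.  K' ⊕ opad = cb 41 5c 5c 5c 5c 5c.
Inner input = (K'⊕ipad) ∥ m = a1 2b 36 36 36 36 36 ∥ ff 45 e5 6a.
Inner hash: even-index sum = 498 mod 256 = 242; odd-index sum = 635 mod 256 = 123 → f2 7b.
Outer input = (K'⊕opad) ∥ inner = cb 41 5c 5c 5c 5c 5c ∥ f2 7b.
Outer hash (tag): even-index sum = 602 mod 256 = 90; odd-index sum = 491 mod 256 = 235 → 5a eb.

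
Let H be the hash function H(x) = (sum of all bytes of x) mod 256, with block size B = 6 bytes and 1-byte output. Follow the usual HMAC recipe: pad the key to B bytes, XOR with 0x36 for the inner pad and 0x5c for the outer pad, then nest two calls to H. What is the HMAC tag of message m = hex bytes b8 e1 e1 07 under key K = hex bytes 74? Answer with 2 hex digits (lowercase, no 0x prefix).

c5

Key hex bytes 74 is 1 byte ≤ B = 6; zero-pad to 6 bytes: K' = 74 00 00 00 00 00.
K' ⊕ ipad = 42 36 36 36 36 36.  K' ⊕ opad = 28 5c 5c 5c 5c 5c.
Inner input = (K'⊕ipad) ∥ m = 42 36 36 36 36 36 ∥ b8 e1 e1 07.
Inner hash: sum = 66+54+54+54+54+54+184+225+225+7 = 977; mod 256 = 209 → d1.
Outer input = (K'⊕opad) ∥ inner = 28 5c 5c 5c 5c 5c ∥ d1.
Outer hash (tag): sum = 40+92+92+92+92+92+209 = 709; mod 256 = 197 → c5.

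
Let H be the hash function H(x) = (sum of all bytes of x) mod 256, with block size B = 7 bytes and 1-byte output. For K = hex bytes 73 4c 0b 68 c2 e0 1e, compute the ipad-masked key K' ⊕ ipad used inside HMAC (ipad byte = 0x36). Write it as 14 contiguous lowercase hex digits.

Key hex bytes 73 4c 0b 68 c2 e0 1e is exactly B = 7 bytes: K' = 73 4c 0b 68 c2 e0 1e.
XOR each byte with 0x36: 73⊕36=45, 4c⊕36=7a, 0b⊕36=3d, 68⊕36=5e, c2⊕36=f4, e0⊕36=d6, 1e⊕36=28.

457a3d5ef4d628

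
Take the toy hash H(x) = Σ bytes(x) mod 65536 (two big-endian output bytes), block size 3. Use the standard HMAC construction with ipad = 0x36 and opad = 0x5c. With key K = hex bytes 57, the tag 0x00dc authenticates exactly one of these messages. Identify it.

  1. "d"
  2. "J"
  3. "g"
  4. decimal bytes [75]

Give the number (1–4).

4

Key hex bytes 57 is 1 byte ≤ B = 3; zero-pad to 3 bytes: K' = 57 00 00.
K' ⊕ ipad = 61 36 36; K' ⊕ opad = 0b 5c 5c.
m1: inner = H(61 36 36 64) = 01 31; tag = H(0b 5c 5c 01 31) = 00f5
m2: inner = H(61 36 36 4a) = 01 17; tag = H(0b 5c 5c 01 17) = 00db
m3: inner = H(61 36 36 67) = 01 34; tag = H(0b 5c 5c 01 34) = 00f8
m4: inner = H(61 36 36 4b) = 01 18; tag = H(0b 5c 5c 01 18) = 00dc ← matches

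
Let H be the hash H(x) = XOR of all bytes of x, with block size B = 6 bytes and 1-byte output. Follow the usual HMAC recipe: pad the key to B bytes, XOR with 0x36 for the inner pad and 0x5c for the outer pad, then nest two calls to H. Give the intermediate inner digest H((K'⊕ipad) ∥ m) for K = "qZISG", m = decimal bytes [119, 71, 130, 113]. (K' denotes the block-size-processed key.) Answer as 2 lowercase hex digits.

b5

Key "qZISG" = 71 5a 49 53 47 is 5 bytes ≤ B = 6; zero-pad to 6 bytes: K' = 71 5a 49 53 47 00.
K' ⊕ ipad = 47 6c 7f 65 71 36.
Inner input = 47 6c 7f 65 71 36 ∥ 77 47 82 71.
Inner hash: XOR 47⊕6c⊕7f⊕65⊕71⊕36⊕77⊕47⊕82⊕71 = b5.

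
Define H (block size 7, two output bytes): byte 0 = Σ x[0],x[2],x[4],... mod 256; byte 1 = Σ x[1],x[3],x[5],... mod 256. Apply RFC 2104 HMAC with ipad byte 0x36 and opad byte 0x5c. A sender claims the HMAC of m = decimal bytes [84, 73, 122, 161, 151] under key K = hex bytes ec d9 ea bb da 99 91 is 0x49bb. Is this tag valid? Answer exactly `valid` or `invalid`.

invalid

Key hex bytes ec d9 ea bb da 99 91 is exactly B = 7 bytes: K' = ec d9 ea bb da 99 91.
K' ⊕ ipad = da ef dc 8d ec af a7; K' ⊕ opad = b0 85 b6 e7 86 c5 cd.
Inner hash: even-index sum = 1075 mod 256 = 51; odd-index sum = 912 mod 256 = 144 → 33 90.
Outer hash (recomputed tag): even-index sum = 841 mod 256 = 73; odd-index sum = 612 mod 256 = 100 → 49 64.
Recomputed tag = 4964; claimed = 49bb → mismatch.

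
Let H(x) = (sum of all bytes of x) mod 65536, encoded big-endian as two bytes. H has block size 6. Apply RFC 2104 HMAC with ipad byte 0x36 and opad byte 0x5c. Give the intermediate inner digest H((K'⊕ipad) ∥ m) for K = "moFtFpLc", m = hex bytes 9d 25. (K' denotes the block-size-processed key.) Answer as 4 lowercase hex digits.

029b

Key "moFtFpLc" = 6d 6f 46 74 46 70 4c 63 is 8 bytes > B = 6, so hash it first: H(key) = 02 fb, then zero-pad to 6 bytes: K' = 02 fb 00 00 00 00.
K' ⊕ ipad = 34 cd 36 36 36 36.
Inner input = 34 cd 36 36 36 36 ∥ 9d 25.
Inner hash: sum = 52+205+54+54+54+54+157+37 = 667 → 02 9b.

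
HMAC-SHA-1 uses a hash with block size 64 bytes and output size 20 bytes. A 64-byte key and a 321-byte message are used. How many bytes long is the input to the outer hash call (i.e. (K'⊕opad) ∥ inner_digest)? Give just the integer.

84

Key is 64 ≤ 64 bytes, zero-padded: |K'| = 64.
Outer input = (K'⊕opad) ∥ H(inner) → 64 + 20 = 84 bytes.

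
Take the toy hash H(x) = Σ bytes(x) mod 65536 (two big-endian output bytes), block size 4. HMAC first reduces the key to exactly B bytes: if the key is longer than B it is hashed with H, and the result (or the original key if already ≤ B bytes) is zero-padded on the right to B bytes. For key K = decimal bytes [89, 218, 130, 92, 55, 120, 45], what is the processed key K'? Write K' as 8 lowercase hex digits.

|K| = 7 > B = 4, so first hash the key.
H(K): sum = 89+218+130+92+55+120+45 = 749 → 02 ed.
Zero-pad H(K) = 02 ed to 4 bytes: K' = 02 ed 00 00.

02ed0000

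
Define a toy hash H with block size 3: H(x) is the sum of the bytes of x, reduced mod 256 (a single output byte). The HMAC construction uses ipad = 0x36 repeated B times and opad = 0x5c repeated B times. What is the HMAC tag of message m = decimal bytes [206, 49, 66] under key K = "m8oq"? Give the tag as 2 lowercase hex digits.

Key "m8oq" = 6d 38 6f 71 is 4 bytes > B = 3, so hash it first: H(key) = 85, then zero-pad to 3 bytes: K' = 85 00 00.
K' ⊕ ipad = b3 36 36.  K' ⊕ opad = d9 5c 5c.
Inner input = (K'⊕ipad) ∥ m = b3 36 36 ∥ ce 31 42.
Inner hash: sum = 179+54+54+206+49+66 = 608; mod 256 = 96 → 60.
Outer input = (K'⊕opad) ∥ inner = d9 5c 5c ∥ 60.
Outer hash (tag): sum = 217+92+92+96 = 497; mod 256 = 241 → f1.

f1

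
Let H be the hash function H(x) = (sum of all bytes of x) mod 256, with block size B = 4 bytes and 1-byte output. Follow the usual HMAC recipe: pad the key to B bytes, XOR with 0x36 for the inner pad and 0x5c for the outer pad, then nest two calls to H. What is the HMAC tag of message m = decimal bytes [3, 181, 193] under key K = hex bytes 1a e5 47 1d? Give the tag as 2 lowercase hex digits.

6f

Key hex bytes 1a e5 47 1d is exactly B = 4 bytes: K' = 1a e5 47 1d.
K' ⊕ ipad = 2c d3 71 2b.  K' ⊕ opad = 46 b9 1b 41.
Inner input = (K'⊕ipad) ∥ m = 2c d3 71 2b ∥ 03 b5 c1.
Inner hash: sum = 44+211+113+43+3+181+193 = 788; mod 256 = 20 → 14.
Outer input = (K'⊕opad) ∥ inner = 46 b9 1b 41 ∥ 14.
Outer hash (tag): sum = 70+185+27+65+20 = 367; mod 256 = 111 → 6f.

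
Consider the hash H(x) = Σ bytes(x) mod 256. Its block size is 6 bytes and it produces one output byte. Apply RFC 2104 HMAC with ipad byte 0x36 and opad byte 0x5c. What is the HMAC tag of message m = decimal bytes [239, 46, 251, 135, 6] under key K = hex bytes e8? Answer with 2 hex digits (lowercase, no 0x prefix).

11

Key hex bytes e8 is 1 byte ≤ B = 6; zero-pad to 6 bytes: K' = e8 00 00 00 00 00.
K' ⊕ ipad = de 36 36 36 36 36.  K' ⊕ opad = b4 5c 5c 5c 5c 5c.
Inner input = (K'⊕ipad) ∥ m = de 36 36 36 36 36 ∥ ef 2e fb 87 06.
Inner hash: sum = 222+54+54+54+54+54+239+46+251+135+6 = 1169; mod 256 = 145 → 91.
Outer input = (K'⊕opad) ∥ inner = b4 5c 5c 5c 5c 5c ∥ 91.
Outer hash (tag): sum = 180+92+92+92+92+92+145 = 785; mod 256 = 17 → 11.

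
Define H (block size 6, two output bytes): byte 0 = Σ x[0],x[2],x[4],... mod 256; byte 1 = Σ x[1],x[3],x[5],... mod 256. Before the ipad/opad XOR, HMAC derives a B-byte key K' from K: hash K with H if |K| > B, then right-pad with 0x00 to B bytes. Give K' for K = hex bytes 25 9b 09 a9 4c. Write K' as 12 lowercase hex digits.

Key hex bytes 25 9b 09 a9 4c is 5 bytes ≤ B = 6; zero-pad to 6 bytes: K' = 25 9b 09 a9 4c 00.

259b09a94c00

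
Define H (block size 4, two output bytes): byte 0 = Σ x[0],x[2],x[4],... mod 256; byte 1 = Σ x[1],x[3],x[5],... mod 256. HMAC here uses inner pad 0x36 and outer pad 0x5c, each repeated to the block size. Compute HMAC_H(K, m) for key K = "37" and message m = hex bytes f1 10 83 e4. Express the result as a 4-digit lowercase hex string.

Key "37" = 33 37 is 2 bytes ≤ B = 4; zero-pad to 4 bytes: K' = 33 37 00 00.
K' ⊕ ipad = 05 01 36 36.  K' ⊕ opad = 6f 6b 5c 5c.
Inner input = (K'⊕ipad) ∥ m = 05 01 36 36 ∥ f1 10 83 e4.
Inner hash: even-index sum = 431 mod 256 = 175; odd-index sum = 299 mod 256 = 43 → af 2b.
Outer input = (K'⊕opad) ∥ inner = 6f 6b 5c 5c ∥ af 2b.
Outer hash (tag): even-index sum = 378 mod 256 = 122; odd-index sum = 242 mod 256 = 242 → 7a f2.

7af2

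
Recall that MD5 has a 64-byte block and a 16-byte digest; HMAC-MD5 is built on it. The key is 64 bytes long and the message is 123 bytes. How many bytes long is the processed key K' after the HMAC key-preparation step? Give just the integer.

Key is 64 ≤ 64 bytes, zero-padded: |K'| = 64.

64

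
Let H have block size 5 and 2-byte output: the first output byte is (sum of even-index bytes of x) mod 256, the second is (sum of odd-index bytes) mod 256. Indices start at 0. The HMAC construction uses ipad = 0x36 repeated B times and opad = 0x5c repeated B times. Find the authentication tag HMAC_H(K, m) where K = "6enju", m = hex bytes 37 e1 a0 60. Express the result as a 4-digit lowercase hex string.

4b4b

Key "6enju" = 36 65 6e 6a 75 is exactly B = 5 bytes: K' = 36 65 6e 6a 75.
K' ⊕ ipad = 00 53 58 5c 43.  K' ⊕ opad = 6a 39 32 36 29.
Inner input = (K'⊕ipad) ∥ m = 00 53 58 5c 43 ∥ 37 e1 a0 60.
Inner hash: even-index sum = 476 mod 256 = 220; odd-index sum = 390 mod 256 = 134 → dc 86.
Outer input = (K'⊕opad) ∥ inner = 6a 39 32 36 29 ∥ dc 86.
Outer hash (tag): even-index sum = 331 mod 256 = 75; odd-index sum = 331 mod 256 = 75 → 4b 4b.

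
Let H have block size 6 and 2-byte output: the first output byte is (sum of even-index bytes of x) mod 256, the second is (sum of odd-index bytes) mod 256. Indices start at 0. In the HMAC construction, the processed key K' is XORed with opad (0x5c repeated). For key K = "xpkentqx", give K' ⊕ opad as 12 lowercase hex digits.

9e9d5c5c5c5c

Key "xpkentqx" = 78 70 6b 65 6e 74 71 78 is 8 bytes > B = 6, so hash it first: H(key) = c2 c1, then zero-pad to 6 bytes: K' = c2 c1 00 00 00 00.
XOR each byte with 0x5c: c2⊕5c=9e, c1⊕5c=9d, 00⊕5c=5c, 00⊕5c=5c, 00⊕5c=5c, 00⊕5c=5c.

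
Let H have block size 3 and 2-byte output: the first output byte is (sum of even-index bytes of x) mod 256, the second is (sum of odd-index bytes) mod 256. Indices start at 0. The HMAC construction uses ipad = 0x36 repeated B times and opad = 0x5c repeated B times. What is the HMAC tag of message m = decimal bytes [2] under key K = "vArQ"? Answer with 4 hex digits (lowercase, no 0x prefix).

Key "vArQ" = 76 41 72 51 is 4 bytes > B = 3, so hash it first: H(key) = e8 92, then zero-pad to 3 bytes: K' = e8 92 00.
K' ⊕ ipad = de a4 36.  K' ⊕ opad = b4 ce 5c.
Inner input = (K'⊕ipad) ∥ m = de a4 36 ∥ 02.
Inner hash: even-index sum = 276 mod 256 = 20; odd-index sum = 166 mod 256 = 166 → 14 a6.
Outer input = (K'⊕opad) ∥ inner = b4 ce 5c ∥ 14 a6.
Outer hash (tag): even-index sum = 438 mod 256 = 182; odd-index sum = 226 mod 256 = 226 → b6 e2.

b6e2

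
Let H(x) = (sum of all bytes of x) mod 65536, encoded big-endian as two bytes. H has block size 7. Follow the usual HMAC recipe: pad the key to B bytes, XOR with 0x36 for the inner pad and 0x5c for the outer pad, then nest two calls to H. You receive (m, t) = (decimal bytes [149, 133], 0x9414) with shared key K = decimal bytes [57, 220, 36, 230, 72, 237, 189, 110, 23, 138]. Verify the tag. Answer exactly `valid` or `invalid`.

invalid

Key decimal bytes [57, 220, 36, 230, 72, 237, 189, 110, 23, 138] = 39 dc 24 e6 48 ed bd 6e 17 8a is 10 bytes > B = 7, so hash it first: H(key) = 05 20, then zero-pad to 7 bytes: K' = 05 20 00 00 00 00 00.
K' ⊕ ipad = 33 16 36 36 36 36 36; K' ⊕ opad = 59 7c 5c 5c 5c 5c 5c.
Inner hash: sum = 51+22+54+54+54+54+54+149+133 = 625 → 02 71.
Outer hash (recomputed tag): sum = 89+124+92+92+92+92+92+2+113 = 788 → 03 14.
Recomputed tag = 0314; claimed = 9414 → mismatch.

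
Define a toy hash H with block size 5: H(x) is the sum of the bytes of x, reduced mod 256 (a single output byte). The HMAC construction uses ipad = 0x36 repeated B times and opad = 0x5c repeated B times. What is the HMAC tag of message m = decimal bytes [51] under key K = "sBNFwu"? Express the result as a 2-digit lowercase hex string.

Key "sBNFwu" = 73 42 4e 46 77 75 is 6 bytes > B = 5, so hash it first: H(key) = 35, then zero-pad to 5 bytes: K' = 35 00 00 00 00.
K' ⊕ ipad = 03 36 36 36 36.  K' ⊕ opad = 69 5c 5c 5c 5c.
Inner input = (K'⊕ipad) ∥ m = 03 36 36 36 36 ∥ 33.
Inner hash: sum = 3+54+54+54+54+51 = 270; mod 256 = 14 → 0e.
Outer input = (K'⊕opad) ∥ inner = 69 5c 5c 5c 5c ∥ 0e.
Outer hash (tag): sum = 105+92+92+92+92+14 = 487; mod 256 = 231 → e7.

e7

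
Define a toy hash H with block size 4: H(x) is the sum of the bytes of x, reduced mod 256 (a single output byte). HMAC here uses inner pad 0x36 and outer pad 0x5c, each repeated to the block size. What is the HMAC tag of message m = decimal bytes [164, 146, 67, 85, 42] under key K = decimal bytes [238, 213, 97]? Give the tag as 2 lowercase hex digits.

Key decimal bytes [238, 213, 97] = ee d5 61 is 3 bytes ≤ B = 4; zero-pad to 4 bytes: K' = ee d5 61 00.
K' ⊕ ipad = d8 e3 57 36.  K' ⊕ opad = b2 89 3d 5c.
Inner input = (K'⊕ipad) ∥ m = d8 e3 57 36 ∥ a4 92 43 55 2a.
Inner hash: sum = 216+227+87+54+164+146+67+85+42 = 1088; mod 256 = 64 → 40.
Outer input = (K'⊕opad) ∥ inner = b2 89 3d 5c ∥ 40.
Outer hash (tag): sum = 178+137+61+92+64 = 532; mod 256 = 20 → 14.

14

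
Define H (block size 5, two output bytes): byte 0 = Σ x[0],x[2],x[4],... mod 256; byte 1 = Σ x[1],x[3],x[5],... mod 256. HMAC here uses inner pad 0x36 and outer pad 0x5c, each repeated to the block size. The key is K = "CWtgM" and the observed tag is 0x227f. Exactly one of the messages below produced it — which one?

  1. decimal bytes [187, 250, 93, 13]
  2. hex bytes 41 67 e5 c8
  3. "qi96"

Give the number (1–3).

Key "CWtgM" = 43 57 74 67 4d is exactly B = 5 bytes: K' = 43 57 74 67 4d.
K' ⊕ ipad = 75 61 42 51 7b; K' ⊕ opad = 1f 0b 28 3b 11.
m1: inner = H(75 61 42 51 7b bb fa 5d 0d) = 39 ca; tag = H(1f 0b 28 3b 11 39 ca) = 227f ← matches
m2: inner = H(75 61 42 51 7b 41 67 e5 c8) = 61 d8; tag = H(1f 0b 28 3b 11 61 d8) = 30a7
m3: inner = H(75 61 42 51 7b 71 69 39 36) = d1 5c; tag = H(1f 0b 28 3b 11 d1 5c) = b417

1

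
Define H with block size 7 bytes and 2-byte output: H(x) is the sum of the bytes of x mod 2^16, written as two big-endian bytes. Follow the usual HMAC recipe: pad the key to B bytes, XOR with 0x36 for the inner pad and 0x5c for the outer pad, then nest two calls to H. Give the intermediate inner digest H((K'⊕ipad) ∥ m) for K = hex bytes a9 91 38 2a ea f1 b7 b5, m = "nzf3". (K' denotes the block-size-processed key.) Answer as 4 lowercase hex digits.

0396

Key hex bytes a9 91 38 2a ea f1 b7 b5 is 8 bytes > B = 7, so hash it first: H(key) = 04 e3, then zero-pad to 7 bytes: K' = 04 e3 00 00 00 00 00.
K' ⊕ ipad = 32 d5 36 36 36 36 36.
Inner input = 32 d5 36 36 36 36 36 ∥ 6e 7a 66 33.
Inner hash: sum = 50+213+54+54+54+54+54+110+122+102+51 = 918 → 03 96.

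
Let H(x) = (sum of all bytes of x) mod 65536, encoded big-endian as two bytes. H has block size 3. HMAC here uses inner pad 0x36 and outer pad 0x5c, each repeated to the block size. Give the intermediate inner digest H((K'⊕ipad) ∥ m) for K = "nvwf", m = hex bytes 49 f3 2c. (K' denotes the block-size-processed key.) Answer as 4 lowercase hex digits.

02cc

Key "nvwf" = 6e 76 77 66 is 4 bytes > B = 3, so hash it first: H(key) = 01 c1, then zero-pad to 3 bytes: K' = 01 c1 00.
K' ⊕ ipad = 37 f7 36.
Inner input = 37 f7 36 ∥ 49 f3 2c.
Inner hash: sum = 55+247+54+73+243+44 = 716 → 02 cc.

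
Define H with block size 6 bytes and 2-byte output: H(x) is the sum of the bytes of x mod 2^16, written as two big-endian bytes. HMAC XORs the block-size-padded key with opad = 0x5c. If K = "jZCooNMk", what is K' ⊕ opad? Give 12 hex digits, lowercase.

Key "jZCooNMk" = 6a 5a 43 6f 6f 4e 4d 6b is 8 bytes > B = 6, so hash it first: H(key) = 02 eb, then zero-pad to 6 bytes: K' = 02 eb 00 00 00 00.
XOR each byte with 0x5c: 02⊕5c=5e, eb⊕5c=b7, 00⊕5c=5c, 00⊕5c=5c, 00⊕5c=5c, 00⊕5c=5c.

5eb75c5c5c5c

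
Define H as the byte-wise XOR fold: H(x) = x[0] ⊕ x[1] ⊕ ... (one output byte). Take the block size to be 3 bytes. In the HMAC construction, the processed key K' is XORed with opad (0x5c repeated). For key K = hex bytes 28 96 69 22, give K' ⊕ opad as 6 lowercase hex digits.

Key hex bytes 28 96 69 22 is 4 bytes > B = 3, so hash it first: H(key) = f5, then zero-pad to 3 bytes: K' = f5 00 00.
XOR each byte with 0x5c: f5⊕5c=a9, 00⊕5c=5c, 00⊕5c=5c.

a95c5c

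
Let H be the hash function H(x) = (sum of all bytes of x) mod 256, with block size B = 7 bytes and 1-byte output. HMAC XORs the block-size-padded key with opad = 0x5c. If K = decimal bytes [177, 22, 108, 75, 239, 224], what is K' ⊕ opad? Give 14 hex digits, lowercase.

ed4a3017b3bc5c

Key decimal bytes [177, 22, 108, 75, 239, 224] = b1 16 6c 4b ef e0 is 6 bytes ≤ B = 7; zero-pad to 7 bytes: K' = b1 16 6c 4b ef e0 00.
XOR each byte with 0x5c: b1⊕5c=ed, 16⊕5c=4a, 6c⊕5c=30, 4b⊕5c=17, ef⊕5c=b3, e0⊕5c=bc, 00⊕5c=5c.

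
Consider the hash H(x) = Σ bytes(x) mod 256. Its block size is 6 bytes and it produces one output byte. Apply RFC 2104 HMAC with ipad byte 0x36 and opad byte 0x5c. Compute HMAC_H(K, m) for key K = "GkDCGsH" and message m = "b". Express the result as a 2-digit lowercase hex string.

Key "GkDCGsH" = 47 6b 44 43 47 73 48 is 7 bytes > B = 6, so hash it first: H(key) = 3b, then zero-pad to 6 bytes: K' = 3b 00 00 00 00 00.
K' ⊕ ipad = 0d 36 36 36 36 36.  K' ⊕ opad = 67 5c 5c 5c 5c 5c.
Inner input = (K'⊕ipad) ∥ m = 0d 36 36 36 36 36 ∥ 62.
Inner hash: sum = 13+54+54+54+54+54+98 = 381; mod 256 = 125 → 7d.
Outer input = (K'⊕opad) ∥ inner = 67 5c 5c 5c 5c 5c ∥ 7d.
Outer hash (tag): sum = 103+92+92+92+92+92+125 = 688; mod 256 = 176 → b0.

b0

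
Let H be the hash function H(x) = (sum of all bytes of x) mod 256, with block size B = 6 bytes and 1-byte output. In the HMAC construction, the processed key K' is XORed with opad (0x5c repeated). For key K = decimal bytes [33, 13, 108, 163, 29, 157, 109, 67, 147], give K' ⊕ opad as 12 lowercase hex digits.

665c5c5c5c5c

Key decimal bytes [33, 13, 108, 163, 29, 157, 109, 67, 147] = 21 0d 6c a3 1d 9d 6d 43 93 is 9 bytes > B = 6, so hash it first: H(key) = 3a, then zero-pad to 6 bytes: K' = 3a 00 00 00 00 00.
XOR each byte with 0x5c: 3a⊕5c=66, 00⊕5c=5c, 00⊕5c=5c, 00⊕5c=5c, 00⊕5c=5c, 00⊕5c=5c.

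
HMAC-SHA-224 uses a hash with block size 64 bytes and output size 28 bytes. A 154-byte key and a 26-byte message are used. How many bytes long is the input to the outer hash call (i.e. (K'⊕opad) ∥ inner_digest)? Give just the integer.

Key is 154 > 64 bytes, so it is hashed to 28 bytes then zero-padded to 64: |K'| = 64.
Outer input = (K'⊕opad) ∥ H(inner) → 64 + 28 = 92 bytes.

92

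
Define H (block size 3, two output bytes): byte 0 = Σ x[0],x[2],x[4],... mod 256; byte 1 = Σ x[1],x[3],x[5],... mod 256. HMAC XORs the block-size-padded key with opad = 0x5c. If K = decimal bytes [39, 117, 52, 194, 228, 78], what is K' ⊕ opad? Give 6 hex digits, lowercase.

Key decimal bytes [39, 117, 52, 194, 228, 78] = 27 75 34 c2 e4 4e is 6 bytes > B = 3, so hash it first: H(key) = 3f 85, then zero-pad to 3 bytes: K' = 3f 85 00.
XOR each byte with 0x5c: 3f⊕5c=63, 85⊕5c=d9, 00⊕5c=5c.

63d95c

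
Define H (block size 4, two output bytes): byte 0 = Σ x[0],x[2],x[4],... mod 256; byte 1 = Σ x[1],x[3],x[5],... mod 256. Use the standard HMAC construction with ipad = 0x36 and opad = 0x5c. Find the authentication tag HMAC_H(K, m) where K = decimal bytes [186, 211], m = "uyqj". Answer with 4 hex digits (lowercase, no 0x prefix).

eae9

Key decimal bytes [186, 211] = ba d3 is 2 bytes ≤ B = 4; zero-pad to 4 bytes: K' = ba d3 00 00.
K' ⊕ ipad = 8c e5 36 36.  K' ⊕ opad = e6 8f 5c 5c.
Inner input = (K'⊕ipad) ∥ m = 8c e5 36 36 ∥ 75 79 71 6a.
Inner hash: even-index sum = 424 mod 256 = 168; odd-index sum = 510 mod 256 = 254 → a8 fe.
Outer input = (K'⊕opad) ∥ inner = e6 8f 5c 5c ∥ a8 fe.
Outer hash (tag): even-index sum = 490 mod 256 = 234; odd-index sum = 489 mod 256 = 233 → ea e9.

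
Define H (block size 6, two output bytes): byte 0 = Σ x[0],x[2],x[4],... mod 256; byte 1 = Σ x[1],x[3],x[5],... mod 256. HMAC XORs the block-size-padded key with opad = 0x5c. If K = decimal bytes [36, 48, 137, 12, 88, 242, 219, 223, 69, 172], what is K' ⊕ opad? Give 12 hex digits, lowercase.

Key decimal bytes [36, 48, 137, 12, 88, 242, 219, 223, 69, 172] = 24 30 89 0c 58 f2 db df 45 ac is 10 bytes > B = 6, so hash it first: H(key) = 25 b9, then zero-pad to 6 bytes: K' = 25 b9 00 00 00 00.
XOR each byte with 0x5c: 25⊕5c=79, b9⊕5c=e5, 00⊕5c=5c, 00⊕5c=5c, 00⊕5c=5c, 00⊕5c=5c.

79e55c5c5c5c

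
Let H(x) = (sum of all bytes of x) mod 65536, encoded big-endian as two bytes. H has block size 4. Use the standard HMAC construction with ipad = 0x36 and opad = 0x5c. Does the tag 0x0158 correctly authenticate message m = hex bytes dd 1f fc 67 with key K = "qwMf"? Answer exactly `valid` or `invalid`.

Key "qwMf" = 71 77 4d 66 is exactly B = 4 bytes: K' = 71 77 4d 66.
K' ⊕ ipad = 47 41 7b 50; K' ⊕ opad = 2d 2b 11 3a.
Inner hash: sum = 71+65+123+80+221+31+252+103 = 946 → 03 b2.
Outer hash (recomputed tag): sum = 45+43+17+58+3+178 = 344 → 01 58.
Recomputed tag = 0158; claimed = 0158 → match.

valid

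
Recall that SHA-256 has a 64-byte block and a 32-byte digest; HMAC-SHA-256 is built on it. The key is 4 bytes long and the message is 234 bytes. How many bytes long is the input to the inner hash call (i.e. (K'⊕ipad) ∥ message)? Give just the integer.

Key is 4 ≤ 64 bytes, zero-padded: |K'| = 64.
Inner input = (K'⊕ipad) ∥ m → 64 + 234 = 298 bytes.

298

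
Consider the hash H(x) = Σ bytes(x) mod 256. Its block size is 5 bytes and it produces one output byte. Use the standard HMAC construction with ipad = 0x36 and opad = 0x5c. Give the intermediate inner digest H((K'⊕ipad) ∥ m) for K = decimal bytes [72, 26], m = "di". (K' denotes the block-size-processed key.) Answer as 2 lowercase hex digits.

19

Key decimal bytes [72, 26] = 48 1a is 2 bytes ≤ B = 5; zero-pad to 5 bytes: K' = 48 1a 00 00 00.
K' ⊕ ipad = 7e 2c 36 36 36.
Inner input = 7e 2c 36 36 36 ∥ 64 69.
Inner hash: sum = 126+44+54+54+54+100+105 = 537; mod 256 = 25 → 19.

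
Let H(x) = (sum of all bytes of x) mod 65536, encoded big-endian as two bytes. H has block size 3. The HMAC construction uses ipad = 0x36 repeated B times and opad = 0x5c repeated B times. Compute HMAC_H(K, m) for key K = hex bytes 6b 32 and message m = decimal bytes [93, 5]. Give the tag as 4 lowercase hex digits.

Key hex bytes 6b 32 is 2 bytes ≤ B = 3; zero-pad to 3 bytes: K' = 6b 32 00.
K' ⊕ ipad = 5d 04 36.  K' ⊕ opad = 37 6e 5c.
Inner input = (K'⊕ipad) ∥ m = 5d 04 36 ∥ 5d 05.
Inner hash: sum = 93+4+54+93+5 = 249 → 00 f9.
Outer input = (K'⊕opad) ∥ inner = 37 6e 5c ∥ 00 f9.
Outer hash (tag): sum = 55+110+92+0+249 = 506 → 01 fa.

01fa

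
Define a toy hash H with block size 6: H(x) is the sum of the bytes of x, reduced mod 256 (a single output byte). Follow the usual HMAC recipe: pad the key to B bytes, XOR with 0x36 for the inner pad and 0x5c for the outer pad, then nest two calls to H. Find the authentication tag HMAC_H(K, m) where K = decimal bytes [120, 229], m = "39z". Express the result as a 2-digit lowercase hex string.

Key decimal bytes [120, 229] = 78 e5 is 2 bytes ≤ B = 6; zero-pad to 6 bytes: K' = 78 e5 00 00 00 00.
K' ⊕ ipad = 4e d3 36 36 36 36.  K' ⊕ opad = 24 b9 5c 5c 5c 5c.
Inner input = (K'⊕ipad) ∥ m = 4e d3 36 36 36 36 ∥ 33 39 7a.
Inner hash: sum = 78+211+54+54+54+54+51+57+122 = 735; mod 256 = 223 → df.
Outer input = (K'⊕opad) ∥ inner = 24 b9 5c 5c 5c 5c ∥ df.
Outer hash (tag): sum = 36+185+92+92+92+92+223 = 812; mod 256 = 44 → 2c.

2c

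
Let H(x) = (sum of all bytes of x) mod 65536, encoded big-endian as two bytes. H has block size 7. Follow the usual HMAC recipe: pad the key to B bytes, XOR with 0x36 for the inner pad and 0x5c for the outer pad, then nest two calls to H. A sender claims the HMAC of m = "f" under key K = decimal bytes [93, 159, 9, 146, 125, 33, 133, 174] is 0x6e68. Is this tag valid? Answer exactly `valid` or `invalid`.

Key decimal bytes [93, 159, 9, 146, 125, 33, 133, 174] = 5d 9f 09 92 7d 21 85 ae is 8 bytes > B = 7, so hash it first: H(key) = 03 68, then zero-pad to 7 bytes: K' = 03 68 00 00 00 00 00.
K' ⊕ ipad = 35 5e 36 36 36 36 36; K' ⊕ opad = 5f 34 5c 5c 5c 5c 5c.
Inner hash: sum = 53+94+54+54+54+54+54+102 = 519 → 02 07.
Outer hash (recomputed tag): sum = 95+52+92+92+92+92+92+2+7 = 616 → 02 68.
Recomputed tag = 0268; claimed = 6e68 → mismatch.

invalid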